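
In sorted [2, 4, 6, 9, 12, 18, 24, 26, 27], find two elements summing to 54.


Two pointers: lo=0, hi=8
No pair sums to 54


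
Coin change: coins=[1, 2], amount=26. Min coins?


dp[0]=0; dp[i]=1+min(dp[i-c] for c in coins)
...dp[21]=11, dp[22]=11, dp[23]=12, dp[24]=12, dp[25]=13, dp[26]=13
Minimum coins for 26 = 13


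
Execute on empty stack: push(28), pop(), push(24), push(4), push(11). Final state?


push(28) -> [28]
pop() returns 28 -> []
push(24) -> [24]
push(4) -> [24, 4]
push(11) -> [24, 4, 11]
Final stack (bottom to top): [24, 4, 11]


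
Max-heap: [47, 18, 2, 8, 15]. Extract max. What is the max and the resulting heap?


Max = 47
Replace root with last, heapify down
Resulting heap: [18, 15, 2, 8]


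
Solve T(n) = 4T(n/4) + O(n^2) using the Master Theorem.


a=4, b=4, c=2. log_4(4)=1 < c=2. Case 3: O(n^c) = O(n^2)
Complexity: O(n^2)


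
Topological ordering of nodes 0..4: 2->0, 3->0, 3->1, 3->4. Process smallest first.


Kahn's algorithm, process smallest node first
Order: [2, 3, 0, 1, 4]


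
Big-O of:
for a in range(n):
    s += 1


Per nesting level: O(n) = O(n)
Complexity: O(n)


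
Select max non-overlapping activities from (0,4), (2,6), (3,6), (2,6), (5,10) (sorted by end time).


Greedy: pick earliest-ending, then skip overlaps.
Selected (2 activities): [(0, 4), (5, 10)]


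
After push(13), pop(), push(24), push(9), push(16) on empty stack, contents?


push(13) -> [13]
pop() returns 13 -> []
push(24) -> [24]
push(9) -> [24, 9]
push(16) -> [24, 9, 16]
Final stack (bottom to top): [24, 9, 16]


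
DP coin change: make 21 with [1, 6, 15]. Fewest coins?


dp[0]=0; dp[i]=1+min(dp[i-c] for c in coins)
...dp[16]=2, dp[17]=3, dp[18]=3, dp[19]=4, dp[20]=5, dp[21]=2
Minimum coins for 21 = 2


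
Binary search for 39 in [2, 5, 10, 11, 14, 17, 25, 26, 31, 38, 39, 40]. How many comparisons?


Search for 39:
[0,11] mid=5 arr[5]=17
[6,11] mid=8 arr[8]=31
[9,11] mid=10 arr[10]=39
Total: 3 comparisons


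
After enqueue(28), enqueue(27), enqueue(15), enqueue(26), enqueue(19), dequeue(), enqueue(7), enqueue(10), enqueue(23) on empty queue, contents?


enqueue(28) -> [28]
enqueue(27) -> [28, 27]
enqueue(15) -> [28, 27, 15]
enqueue(26) -> [28, 27, 15, 26]
enqueue(19) -> [28, 27, 15, 26, 19]
dequeue() returns 28 -> [27, 15, 26, 19]
enqueue(7) -> [27, 15, 26, 19, 7]
enqueue(10) -> [27, 15, 26, 19, 7, 10]
enqueue(23) -> [27, 15, 26, 19, 7, 10, 23]
Final queue (front to back): [27, 15, 26, 19, 7, 10, 23]


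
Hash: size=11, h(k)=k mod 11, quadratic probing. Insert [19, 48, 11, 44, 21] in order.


Insertions: 19->slot 8; 48->slot 4; 11->slot 0; 44->slot 1; 21->slot 10
Table: [11, 44, None, None, 48, None, None, None, 19, None, 21]


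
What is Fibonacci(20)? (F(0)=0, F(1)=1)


F(n)=F(n-1)+F(n-2)
...F(18)=2584, F(19)=4181, F(20)=6765


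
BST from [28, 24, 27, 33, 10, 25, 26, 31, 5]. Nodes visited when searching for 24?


BST root = 28
Search for 24: compare at each node
Path: [28, 24]


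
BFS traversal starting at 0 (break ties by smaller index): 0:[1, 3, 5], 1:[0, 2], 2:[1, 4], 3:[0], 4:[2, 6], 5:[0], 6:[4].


BFS queue: start with [0]
Visit order: [0, 1, 3, 5, 2, 4, 6]


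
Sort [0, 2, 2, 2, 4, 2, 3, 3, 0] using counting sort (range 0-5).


Count array: [2, 0, 4, 2, 1, 0]
Reconstruct: [0, 0, 2, 2, 2, 2, 3, 3, 4]


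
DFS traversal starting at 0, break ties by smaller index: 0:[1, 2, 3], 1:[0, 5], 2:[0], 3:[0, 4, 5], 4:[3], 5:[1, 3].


DFS stack-based: start with [0]
Visit order: [0, 1, 5, 3, 4, 2]


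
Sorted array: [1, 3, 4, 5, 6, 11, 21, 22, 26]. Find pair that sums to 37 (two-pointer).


Two pointers: lo=0, hi=8
Found pair: (11, 26) summing to 37


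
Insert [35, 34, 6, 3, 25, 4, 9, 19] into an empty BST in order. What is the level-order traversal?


Root = 35; build tree by BST insertion.
Level-Order traversal: [35, 34, 6, 3, 25, 4, 9, 19]


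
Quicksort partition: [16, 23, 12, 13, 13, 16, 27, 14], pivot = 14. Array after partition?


Elements <= 14 go left of pivot.
Result: [12, 13, 13, 14, 16, 16, 27, 23], pivot at index 3


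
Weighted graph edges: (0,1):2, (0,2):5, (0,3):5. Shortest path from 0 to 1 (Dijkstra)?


Dijkstra from 0:
Distances: {0: 0, 1: 2, 2: 5, 3: 5}
Shortest distance to 1 = 2, path = [0, 1]


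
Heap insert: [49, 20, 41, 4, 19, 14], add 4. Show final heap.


Append 4: [49, 20, 41, 4, 19, 14, 4]
Bubble up: no swaps needed
Result: [49, 20, 41, 4, 19, 14, 4]


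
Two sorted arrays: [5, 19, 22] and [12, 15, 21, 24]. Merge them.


Compare heads, take smaller each step.
Merged: [5, 12, 15, 19, 21, 22, 24]


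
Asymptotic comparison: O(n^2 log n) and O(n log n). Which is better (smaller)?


linearithmic grows slower than n^2 log n
O(n log n) is asymptotically smaller; O(n^2 log n) grows faster


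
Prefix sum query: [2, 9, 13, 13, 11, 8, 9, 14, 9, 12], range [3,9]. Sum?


Prefix sums: [0, 2, 11, 24, 37, 48, 56, 65, 79, 88, 100]
Sum[3..9] = prefix[10] - prefix[3] = 100 - 24 = 76


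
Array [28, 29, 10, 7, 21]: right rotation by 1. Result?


Right rotate by 1: [21, 28, 29, 10, 7]


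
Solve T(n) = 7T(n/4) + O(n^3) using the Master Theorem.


a=7, b=4, c=3. log_4(7)=1.404 < c=3. Case 3: O(n^c) = O(n^3)
Complexity: O(n^3)


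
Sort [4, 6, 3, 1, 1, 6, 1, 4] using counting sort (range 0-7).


Count array: [0, 3, 0, 1, 2, 0, 2, 0]
Reconstruct: [1, 1, 1, 3, 4, 4, 6, 6]


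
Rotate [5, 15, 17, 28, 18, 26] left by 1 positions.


Left rotate by 1: [15, 17, 28, 18, 26, 5]


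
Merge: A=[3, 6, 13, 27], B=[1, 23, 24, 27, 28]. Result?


Compare heads, take smaller each step.
Merged: [1, 3, 6, 13, 23, 24, 27, 27, 28]


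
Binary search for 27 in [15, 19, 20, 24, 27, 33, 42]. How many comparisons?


Search for 27:
[0,6] mid=3 arr[3]=24
[4,6] mid=5 arr[5]=33
[4,4] mid=4 arr[4]=27
Total: 3 comparisons


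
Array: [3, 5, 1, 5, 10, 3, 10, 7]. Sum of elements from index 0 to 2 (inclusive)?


Prefix sums: [0, 3, 8, 9, 14, 24, 27, 37, 44]
Sum[0..2] = prefix[3] - prefix[0] = 9 - 0 = 9


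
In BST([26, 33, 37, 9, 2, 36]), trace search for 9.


BST root = 26
Search for 9: compare at each node
Path: [26, 9]


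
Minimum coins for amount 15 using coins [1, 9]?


dp[0]=0; dp[i]=1+min(dp[i-c] for c in coins)
...dp[10]=2, dp[11]=3, dp[12]=4, dp[13]=5, dp[14]=6, dp[15]=7
Minimum coins for 15 = 7


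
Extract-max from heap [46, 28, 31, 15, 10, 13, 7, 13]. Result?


Max = 46
Replace root with last, heapify down
Resulting heap: [31, 28, 13, 15, 10, 13, 7]


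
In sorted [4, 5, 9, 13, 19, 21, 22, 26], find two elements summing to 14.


Two pointers: lo=0, hi=7
Found pair: (5, 9) summing to 14


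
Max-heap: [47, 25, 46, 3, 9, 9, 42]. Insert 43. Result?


Append 43: [47, 25, 46, 3, 9, 9, 42, 43]
Bubble up: swap idx 7(43) with idx 3(3); swap idx 3(43) with idx 1(25)
Result: [47, 43, 46, 25, 9, 9, 42, 3]


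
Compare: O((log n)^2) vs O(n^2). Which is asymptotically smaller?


polylogarithmic grows slower than quadratic
O((log n)^2) is asymptotically smaller; O(n^2) grows faster


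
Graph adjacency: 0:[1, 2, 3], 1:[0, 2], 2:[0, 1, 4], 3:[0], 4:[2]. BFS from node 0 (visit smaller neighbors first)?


BFS queue: start with [0]
Visit order: [0, 1, 2, 3, 4]


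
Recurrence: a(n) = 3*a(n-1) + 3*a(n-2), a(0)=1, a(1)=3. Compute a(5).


Build bottom-up:
...a(3)=45, a(4)=171, a(5)=3*171+3*45=648


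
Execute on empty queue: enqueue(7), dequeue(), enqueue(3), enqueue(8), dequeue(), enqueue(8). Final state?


enqueue(7) -> [7]
dequeue() returns 7 -> []
enqueue(3) -> [3]
enqueue(8) -> [3, 8]
dequeue() returns 3 -> [8]
enqueue(8) -> [8, 8]
Final queue (front to back): [8, 8]


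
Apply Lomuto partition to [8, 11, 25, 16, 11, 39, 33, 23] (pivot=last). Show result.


Elements <= 23 go left of pivot.
Result: [8, 11, 16, 11, 23, 39, 33, 25], pivot at index 4


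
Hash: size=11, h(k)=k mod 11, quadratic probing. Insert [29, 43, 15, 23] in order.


Insertions: 29->slot 7; 43->slot 10; 15->slot 4; 23->slot 1
Table: [None, 23, None, None, 15, None, None, 29, None, None, 43]


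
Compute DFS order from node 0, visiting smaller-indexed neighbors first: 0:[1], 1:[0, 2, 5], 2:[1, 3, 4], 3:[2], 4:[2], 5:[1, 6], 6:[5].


DFS stack-based: start with [0]
Visit order: [0, 1, 2, 3, 4, 5, 6]


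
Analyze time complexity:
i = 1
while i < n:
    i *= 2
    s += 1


Per nesting level: O(log n) = O(log n)
Complexity: O(log n)


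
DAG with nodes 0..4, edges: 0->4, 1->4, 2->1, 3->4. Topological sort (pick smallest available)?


Kahn's algorithm, process smallest node first
Order: [0, 2, 1, 3, 4]


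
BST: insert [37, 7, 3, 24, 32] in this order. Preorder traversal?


Root = 37; build tree by BST insertion.
Preorder traversal: [37, 7, 3, 24, 32]


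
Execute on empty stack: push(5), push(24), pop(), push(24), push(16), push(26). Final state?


push(5) -> [5]
push(24) -> [5, 24]
pop() returns 24 -> [5]
push(24) -> [5, 24]
push(16) -> [5, 24, 16]
push(26) -> [5, 24, 16, 26]
Final stack (bottom to top): [5, 24, 16, 26]


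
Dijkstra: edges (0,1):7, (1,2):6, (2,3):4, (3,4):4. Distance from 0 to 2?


Dijkstra from 0:
Distances: {0: 0, 1: 7, 2: 13, 3: 17, 4: 21}
Shortest distance to 2 = 13, path = [0, 1, 2]


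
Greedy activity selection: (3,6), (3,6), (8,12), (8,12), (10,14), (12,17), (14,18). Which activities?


Greedy: pick earliest-ending, then skip overlaps.
Selected (3 activities): [(3, 6), (8, 12), (12, 17)]


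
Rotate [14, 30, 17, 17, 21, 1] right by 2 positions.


Right rotate by 2: [21, 1, 14, 30, 17, 17]


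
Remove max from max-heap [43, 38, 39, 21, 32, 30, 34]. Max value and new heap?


Max = 43
Replace root with last, heapify down
Resulting heap: [39, 38, 34, 21, 32, 30]


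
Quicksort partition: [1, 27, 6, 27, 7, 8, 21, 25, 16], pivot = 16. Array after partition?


Elements <= 16 go left of pivot.
Result: [1, 6, 7, 8, 16, 27, 21, 25, 27], pivot at index 4


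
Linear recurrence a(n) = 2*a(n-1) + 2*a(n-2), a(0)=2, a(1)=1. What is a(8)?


Build bottom-up:
...a(6)=296, a(7)=808, a(8)=2*808+2*296=2208


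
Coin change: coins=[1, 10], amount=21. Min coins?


dp[0]=0; dp[i]=1+min(dp[i-c] for c in coins)
...dp[16]=7, dp[17]=8, dp[18]=9, dp[19]=10, dp[20]=2, dp[21]=3
Minimum coins for 21 = 3


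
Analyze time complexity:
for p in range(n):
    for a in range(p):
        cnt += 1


Per nesting level: O(n) * O(n) [triangular over p] = O(n^2)
Complexity: O(n^2)


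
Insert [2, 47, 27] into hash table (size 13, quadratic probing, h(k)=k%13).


Insertions: 2->slot 2; 47->slot 8; 27->slot 1
Table: [None, 27, 2, None, None, None, None, None, 47, None, None, None, None]


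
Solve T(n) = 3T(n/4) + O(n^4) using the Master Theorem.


a=3, b=4, c=4. log_4(3)=0.792 < c=4. Case 3: O(n^c) = O(n^4)
Complexity: O(n^4)


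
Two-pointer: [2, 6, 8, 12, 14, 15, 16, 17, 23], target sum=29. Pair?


Two pointers: lo=0, hi=8
Found pair: (6, 23) summing to 29


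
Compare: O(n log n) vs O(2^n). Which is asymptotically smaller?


linearithmic grows slower than exponential
O(n log n) is asymptotically smaller; O(2^n) grows faster


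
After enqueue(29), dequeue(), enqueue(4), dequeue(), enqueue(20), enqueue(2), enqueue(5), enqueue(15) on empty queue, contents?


enqueue(29) -> [29]
dequeue() returns 29 -> []
enqueue(4) -> [4]
dequeue() returns 4 -> []
enqueue(20) -> [20]
enqueue(2) -> [20, 2]
enqueue(5) -> [20, 2, 5]
enqueue(15) -> [20, 2, 5, 15]
Final queue (front to back): [20, 2, 5, 15]


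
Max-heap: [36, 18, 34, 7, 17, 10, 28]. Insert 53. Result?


Append 53: [36, 18, 34, 7, 17, 10, 28, 53]
Bubble up: swap idx 7(53) with idx 3(7); swap idx 3(53) with idx 1(18); swap idx 1(53) with idx 0(36)
Result: [53, 36, 34, 18, 17, 10, 28, 7]


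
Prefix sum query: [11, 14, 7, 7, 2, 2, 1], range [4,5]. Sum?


Prefix sums: [0, 11, 25, 32, 39, 41, 43, 44]
Sum[4..5] = prefix[6] - prefix[4] = 43 - 39 = 4


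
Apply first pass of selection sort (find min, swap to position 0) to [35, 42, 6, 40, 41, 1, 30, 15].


After one pass: [1, 42, 6, 40, 41, 35, 30, 15]


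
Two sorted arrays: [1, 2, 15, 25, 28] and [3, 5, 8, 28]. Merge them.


Compare heads, take smaller each step.
Merged: [1, 2, 3, 5, 8, 15, 25, 28, 28]


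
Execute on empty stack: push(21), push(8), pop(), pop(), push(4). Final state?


push(21) -> [21]
push(8) -> [21, 8]
pop() returns 8 -> [21]
pop() returns 21 -> []
push(4) -> [4]
Final stack (bottom to top): [4]


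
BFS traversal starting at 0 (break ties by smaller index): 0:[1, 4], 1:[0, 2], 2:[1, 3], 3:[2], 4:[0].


BFS queue: start with [0]
Visit order: [0, 1, 4, 2, 3]


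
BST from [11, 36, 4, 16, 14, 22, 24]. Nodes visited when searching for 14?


BST root = 11
Search for 14: compare at each node
Path: [11, 36, 16, 14]


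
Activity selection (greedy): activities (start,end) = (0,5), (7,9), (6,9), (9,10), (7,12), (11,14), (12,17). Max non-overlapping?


Greedy: pick earliest-ending, then skip overlaps.
Selected (4 activities): [(0, 5), (7, 9), (9, 10), (11, 14)]


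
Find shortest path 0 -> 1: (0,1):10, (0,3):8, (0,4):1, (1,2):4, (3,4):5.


Dijkstra from 0:
Distances: {0: 0, 1: 10, 2: 14, 3: 6, 4: 1}
Shortest distance to 1 = 10, path = [0, 1]


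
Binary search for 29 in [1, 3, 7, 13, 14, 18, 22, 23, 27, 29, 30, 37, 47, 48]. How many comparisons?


Search for 29:
[0,13] mid=6 arr[6]=22
[7,13] mid=10 arr[10]=30
[7,9] mid=8 arr[8]=27
[9,9] mid=9 arr[9]=29
Total: 4 comparisons


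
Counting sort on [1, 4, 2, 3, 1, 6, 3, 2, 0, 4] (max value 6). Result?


Count array: [1, 2, 2, 2, 2, 0, 1]
Reconstruct: [0, 1, 1, 2, 2, 3, 3, 4, 4, 6]


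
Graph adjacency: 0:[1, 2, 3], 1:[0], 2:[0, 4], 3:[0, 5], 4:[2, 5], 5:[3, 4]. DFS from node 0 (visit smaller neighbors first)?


DFS stack-based: start with [0]
Visit order: [0, 1, 2, 4, 5, 3]


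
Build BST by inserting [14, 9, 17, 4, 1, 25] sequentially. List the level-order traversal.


Root = 14; build tree by BST insertion.
Level-Order traversal: [14, 9, 17, 4, 25, 1]


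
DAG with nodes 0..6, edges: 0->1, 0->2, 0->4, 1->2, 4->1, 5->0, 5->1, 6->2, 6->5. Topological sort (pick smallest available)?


Kahn's algorithm, process smallest node first
Order: [3, 6, 5, 0, 4, 1, 2]


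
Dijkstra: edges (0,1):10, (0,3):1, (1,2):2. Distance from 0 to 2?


Dijkstra from 0:
Distances: {0: 0, 1: 10, 2: 12, 3: 1}
Shortest distance to 2 = 12, path = [0, 1, 2]


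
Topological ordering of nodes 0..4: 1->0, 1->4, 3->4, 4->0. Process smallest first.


Kahn's algorithm, process smallest node first
Order: [1, 2, 3, 4, 0]


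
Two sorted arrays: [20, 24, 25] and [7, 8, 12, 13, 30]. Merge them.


Compare heads, take smaller each step.
Merged: [7, 8, 12, 13, 20, 24, 25, 30]


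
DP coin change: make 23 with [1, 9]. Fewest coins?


dp[0]=0; dp[i]=1+min(dp[i-c] for c in coins)
...dp[18]=2, dp[19]=3, dp[20]=4, dp[21]=5, dp[22]=6, dp[23]=7
Minimum coins for 23 = 7


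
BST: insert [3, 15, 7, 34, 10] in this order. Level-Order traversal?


Root = 3; build tree by BST insertion.
Level-Order traversal: [3, 15, 7, 34, 10]


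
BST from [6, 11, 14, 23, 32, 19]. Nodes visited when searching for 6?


BST root = 6
Search for 6: compare at each node
Path: [6]


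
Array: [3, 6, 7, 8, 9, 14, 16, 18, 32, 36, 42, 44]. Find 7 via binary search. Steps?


Search for 7:
[0,11] mid=5 arr[5]=14
[0,4] mid=2 arr[2]=7
Total: 2 comparisons


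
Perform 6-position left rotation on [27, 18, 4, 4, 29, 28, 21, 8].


Left rotate by 6: [21, 8, 27, 18, 4, 4, 29, 28]


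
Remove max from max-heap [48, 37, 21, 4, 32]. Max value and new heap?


Max = 48
Replace root with last, heapify down
Resulting heap: [37, 32, 21, 4]


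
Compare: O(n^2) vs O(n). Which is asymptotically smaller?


linear grows slower than quadratic
O(n) is asymptotically smaller; O(n^2) grows faster


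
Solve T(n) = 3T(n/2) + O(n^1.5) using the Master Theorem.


a=3, b=2, c=1.5. log_2(3)=1.585 > c=1.5. Case 1: O(n^log_b(a)) = O(n^1.585)
Complexity: O(n^1.585)


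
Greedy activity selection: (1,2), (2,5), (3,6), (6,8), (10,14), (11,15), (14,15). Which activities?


Greedy: pick earliest-ending, then skip overlaps.
Selected (5 activities): [(1, 2), (2, 5), (6, 8), (10, 14), (14, 15)]


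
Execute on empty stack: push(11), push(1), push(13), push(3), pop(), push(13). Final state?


push(11) -> [11]
push(1) -> [11, 1]
push(13) -> [11, 1, 13]
push(3) -> [11, 1, 13, 3]
pop() returns 3 -> [11, 1, 13]
push(13) -> [11, 1, 13, 13]
Final stack (bottom to top): [11, 1, 13, 13]


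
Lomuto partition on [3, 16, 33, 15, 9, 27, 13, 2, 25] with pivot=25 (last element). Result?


Elements <= 25 go left of pivot.
Result: [3, 16, 15, 9, 13, 2, 25, 27, 33], pivot at index 6


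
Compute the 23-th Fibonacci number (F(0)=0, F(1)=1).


F(n)=F(n-1)+F(n-2)
...F(21)=10946, F(22)=17711, F(23)=28657


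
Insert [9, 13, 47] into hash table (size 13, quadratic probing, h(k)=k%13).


Insertions: 9->slot 9; 13->slot 0; 47->slot 8
Table: [13, None, None, None, None, None, None, None, 47, 9, None, None, None]


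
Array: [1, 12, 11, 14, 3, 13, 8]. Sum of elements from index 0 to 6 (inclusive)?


Prefix sums: [0, 1, 13, 24, 38, 41, 54, 62]
Sum[0..6] = prefix[7] - prefix[0] = 62 - 0 = 62


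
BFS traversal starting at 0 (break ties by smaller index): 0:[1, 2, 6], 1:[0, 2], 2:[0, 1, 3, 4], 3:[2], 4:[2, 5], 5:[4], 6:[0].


BFS queue: start with [0]
Visit order: [0, 1, 2, 6, 3, 4, 5]


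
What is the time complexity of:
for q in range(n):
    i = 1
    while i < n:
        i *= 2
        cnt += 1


Per nesting level: O(n) * O(log n) = O(n log n)
Complexity: O(n log n)


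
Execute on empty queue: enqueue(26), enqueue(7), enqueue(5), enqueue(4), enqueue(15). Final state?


enqueue(26) -> [26]
enqueue(7) -> [26, 7]
enqueue(5) -> [26, 7, 5]
enqueue(4) -> [26, 7, 5, 4]
enqueue(15) -> [26, 7, 5, 4, 15]
Final queue (front to back): [26, 7, 5, 4, 15]


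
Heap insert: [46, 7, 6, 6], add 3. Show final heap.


Append 3: [46, 7, 6, 6, 3]
Bubble up: no swaps needed
Result: [46, 7, 6, 6, 3]


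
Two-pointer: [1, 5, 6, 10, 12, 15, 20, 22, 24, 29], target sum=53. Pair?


Two pointers: lo=0, hi=9
Found pair: (24, 29) summing to 53


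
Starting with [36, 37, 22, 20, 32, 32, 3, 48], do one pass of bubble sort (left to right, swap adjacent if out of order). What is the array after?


After one pass: [36, 22, 20, 32, 32, 3, 37, 48]


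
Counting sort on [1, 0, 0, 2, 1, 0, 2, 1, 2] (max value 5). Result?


Count array: [3, 3, 3, 0, 0, 0]
Reconstruct: [0, 0, 0, 1, 1, 1, 2, 2, 2]


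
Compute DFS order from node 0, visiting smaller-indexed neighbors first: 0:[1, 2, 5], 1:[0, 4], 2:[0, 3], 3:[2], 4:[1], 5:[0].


DFS stack-based: start with [0]
Visit order: [0, 1, 4, 2, 3, 5]


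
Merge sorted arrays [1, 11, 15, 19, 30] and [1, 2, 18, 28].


Compare heads, take smaller each step.
Merged: [1, 1, 2, 11, 15, 18, 19, 28, 30]


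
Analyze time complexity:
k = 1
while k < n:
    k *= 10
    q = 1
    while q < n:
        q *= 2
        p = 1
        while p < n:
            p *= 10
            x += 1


Per nesting level: O(log n) * O(log n) * O(log n) = O((log n)^3)
Complexity: O((log n)^3)


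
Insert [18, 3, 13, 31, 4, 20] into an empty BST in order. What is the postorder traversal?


Root = 18; build tree by BST insertion.
Postorder traversal: [4, 13, 3, 20, 31, 18]


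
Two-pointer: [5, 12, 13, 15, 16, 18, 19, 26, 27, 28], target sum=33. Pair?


Two pointers: lo=0, hi=9
Found pair: (5, 28) summing to 33


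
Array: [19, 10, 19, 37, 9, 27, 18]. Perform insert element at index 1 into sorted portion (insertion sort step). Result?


After one pass: [10, 19, 19, 37, 9, 27, 18]


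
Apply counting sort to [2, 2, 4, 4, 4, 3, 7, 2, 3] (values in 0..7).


Count array: [0, 0, 3, 2, 3, 0, 0, 1]
Reconstruct: [2, 2, 2, 3, 3, 4, 4, 4, 7]


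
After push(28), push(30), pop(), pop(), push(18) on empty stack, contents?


push(28) -> [28]
push(30) -> [28, 30]
pop() returns 30 -> [28]
pop() returns 28 -> []
push(18) -> [18]
Final stack (bottom to top): [18]


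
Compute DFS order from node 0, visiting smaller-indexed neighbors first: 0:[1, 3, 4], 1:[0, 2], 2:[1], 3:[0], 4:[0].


DFS stack-based: start with [0]
Visit order: [0, 1, 2, 3, 4]


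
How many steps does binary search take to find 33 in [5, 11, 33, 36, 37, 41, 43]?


Search for 33:
[0,6] mid=3 arr[3]=36
[0,2] mid=1 arr[1]=11
[2,2] mid=2 arr[2]=33
Total: 3 comparisons


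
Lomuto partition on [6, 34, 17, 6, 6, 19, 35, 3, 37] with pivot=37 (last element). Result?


Elements <= 37 go left of pivot.
Result: [6, 34, 17, 6, 6, 19, 35, 3, 37], pivot at index 8


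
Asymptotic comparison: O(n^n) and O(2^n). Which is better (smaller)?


exponential grows slower than n^n
O(2^n) is asymptotically smaller; O(n^n) grows faster


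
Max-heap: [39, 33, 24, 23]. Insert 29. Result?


Append 29: [39, 33, 24, 23, 29]
Bubble up: no swaps needed
Result: [39, 33, 24, 23, 29]


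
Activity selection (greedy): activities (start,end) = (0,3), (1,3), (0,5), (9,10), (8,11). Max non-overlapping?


Greedy: pick earliest-ending, then skip overlaps.
Selected (2 activities): [(0, 3), (9, 10)]


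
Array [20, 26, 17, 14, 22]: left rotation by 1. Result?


Left rotate by 1: [26, 17, 14, 22, 20]


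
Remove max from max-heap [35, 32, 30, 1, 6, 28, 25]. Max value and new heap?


Max = 35
Replace root with last, heapify down
Resulting heap: [32, 25, 30, 1, 6, 28]


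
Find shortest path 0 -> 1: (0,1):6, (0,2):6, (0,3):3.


Dijkstra from 0:
Distances: {0: 0, 1: 6, 2: 6, 3: 3}
Shortest distance to 1 = 6, path = [0, 1]


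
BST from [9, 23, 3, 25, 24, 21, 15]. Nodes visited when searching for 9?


BST root = 9
Search for 9: compare at each node
Path: [9]


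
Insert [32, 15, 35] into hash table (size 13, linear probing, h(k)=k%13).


Insertions: 32->slot 6; 15->slot 2; 35->slot 9
Table: [None, None, 15, None, None, None, 32, None, None, 35, None, None, None]


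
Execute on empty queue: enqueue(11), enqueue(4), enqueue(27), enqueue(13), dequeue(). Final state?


enqueue(11) -> [11]
enqueue(4) -> [11, 4]
enqueue(27) -> [11, 4, 27]
enqueue(13) -> [11, 4, 27, 13]
dequeue() returns 11 -> [4, 27, 13]
Final queue (front to back): [4, 27, 13]


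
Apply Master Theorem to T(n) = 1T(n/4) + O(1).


a=1, b=4, c=0. log_4(1)=0 = c=0. Case 2: O(n^c log n) = O(log n)
Complexity: O(log n)


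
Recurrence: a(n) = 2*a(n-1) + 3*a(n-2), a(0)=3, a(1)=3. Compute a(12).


Build bottom-up:
...a(10)=88575, a(11)=265719, a(12)=2*265719+3*88575=797163


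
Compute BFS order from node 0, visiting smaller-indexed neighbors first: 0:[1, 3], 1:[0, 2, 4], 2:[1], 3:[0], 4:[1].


BFS queue: start with [0]
Visit order: [0, 1, 3, 2, 4]


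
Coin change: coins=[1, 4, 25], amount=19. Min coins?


dp[0]=0; dp[i]=1+min(dp[i-c] for c in coins)
...dp[14]=5, dp[15]=6, dp[16]=4, dp[17]=5, dp[18]=6, dp[19]=7
Minimum coins for 19 = 7


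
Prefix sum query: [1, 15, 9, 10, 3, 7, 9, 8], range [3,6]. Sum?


Prefix sums: [0, 1, 16, 25, 35, 38, 45, 54, 62]
Sum[3..6] = prefix[7] - prefix[3] = 54 - 25 = 29


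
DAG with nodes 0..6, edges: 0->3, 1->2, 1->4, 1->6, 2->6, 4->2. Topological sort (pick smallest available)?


Kahn's algorithm, process smallest node first
Order: [0, 1, 3, 4, 2, 5, 6]


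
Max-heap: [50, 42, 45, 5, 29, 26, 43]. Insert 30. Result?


Append 30: [50, 42, 45, 5, 29, 26, 43, 30]
Bubble up: swap idx 7(30) with idx 3(5)
Result: [50, 42, 45, 30, 29, 26, 43, 5]


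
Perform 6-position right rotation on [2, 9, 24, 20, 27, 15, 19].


Right rotate by 6: [9, 24, 20, 27, 15, 19, 2]


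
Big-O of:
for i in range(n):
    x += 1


Per nesting level: O(n) = O(n)
Complexity: O(n)


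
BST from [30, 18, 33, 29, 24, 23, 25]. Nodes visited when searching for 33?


BST root = 30
Search for 33: compare at each node
Path: [30, 33]


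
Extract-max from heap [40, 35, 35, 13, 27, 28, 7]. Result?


Max = 40
Replace root with last, heapify down
Resulting heap: [35, 27, 35, 13, 7, 28]


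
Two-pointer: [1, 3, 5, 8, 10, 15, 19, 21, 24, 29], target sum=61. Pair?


Two pointers: lo=0, hi=9
No pair sums to 61


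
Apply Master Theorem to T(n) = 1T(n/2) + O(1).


a=1, b=2, c=0. log_2(1)=0 = c=0. Case 2: O(n^c log n) = O(log n)
Complexity: O(log n)


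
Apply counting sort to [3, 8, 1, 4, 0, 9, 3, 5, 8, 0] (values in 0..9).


Count array: [2, 1, 0, 2, 1, 1, 0, 0, 2, 1]
Reconstruct: [0, 0, 1, 3, 3, 4, 5, 8, 8, 9]


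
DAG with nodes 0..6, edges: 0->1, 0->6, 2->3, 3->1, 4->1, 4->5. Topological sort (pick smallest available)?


Kahn's algorithm, process smallest node first
Order: [0, 2, 3, 4, 1, 5, 6]


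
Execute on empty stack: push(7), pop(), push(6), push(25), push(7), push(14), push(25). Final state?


push(7) -> [7]
pop() returns 7 -> []
push(6) -> [6]
push(25) -> [6, 25]
push(7) -> [6, 25, 7]
push(14) -> [6, 25, 7, 14]
push(25) -> [6, 25, 7, 14, 25]
Final stack (bottom to top): [6, 25, 7, 14, 25]


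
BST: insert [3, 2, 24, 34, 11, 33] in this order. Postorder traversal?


Root = 3; build tree by BST insertion.
Postorder traversal: [2, 11, 33, 34, 24, 3]


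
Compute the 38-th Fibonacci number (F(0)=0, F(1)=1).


F(n)=F(n-1)+F(n-2)
...F(36)=14930352, F(37)=24157817, F(38)=39088169


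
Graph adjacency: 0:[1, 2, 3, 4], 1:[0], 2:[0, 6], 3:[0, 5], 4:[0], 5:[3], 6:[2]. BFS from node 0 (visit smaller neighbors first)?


BFS queue: start with [0]
Visit order: [0, 1, 2, 3, 4, 6, 5]


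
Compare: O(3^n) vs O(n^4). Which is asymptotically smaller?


quartic grows slower than exponential (base 3)
O(n^4) is asymptotically smaller; O(3^n) grows faster


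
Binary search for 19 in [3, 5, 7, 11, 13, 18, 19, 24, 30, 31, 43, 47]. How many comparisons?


Search for 19:
[0,11] mid=5 arr[5]=18
[6,11] mid=8 arr[8]=30
[6,7] mid=6 arr[6]=19
Total: 3 comparisons


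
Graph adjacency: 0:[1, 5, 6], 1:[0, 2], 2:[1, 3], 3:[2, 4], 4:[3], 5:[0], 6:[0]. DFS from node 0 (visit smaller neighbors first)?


DFS stack-based: start with [0]
Visit order: [0, 1, 2, 3, 4, 5, 6]


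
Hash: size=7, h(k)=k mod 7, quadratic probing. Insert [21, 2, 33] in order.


Insertions: 21->slot 0; 2->slot 2; 33->slot 5
Table: [21, None, 2, None, None, 33, None]


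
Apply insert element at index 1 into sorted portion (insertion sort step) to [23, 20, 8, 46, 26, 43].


After one pass: [20, 23, 8, 46, 26, 43]


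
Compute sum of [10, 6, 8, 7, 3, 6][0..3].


Prefix sums: [0, 10, 16, 24, 31, 34, 40]
Sum[0..3] = prefix[4] - prefix[0] = 31 - 0 = 31


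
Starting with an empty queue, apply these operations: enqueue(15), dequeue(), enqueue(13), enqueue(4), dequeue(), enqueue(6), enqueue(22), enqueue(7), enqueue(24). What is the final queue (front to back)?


enqueue(15) -> [15]
dequeue() returns 15 -> []
enqueue(13) -> [13]
enqueue(4) -> [13, 4]
dequeue() returns 13 -> [4]
enqueue(6) -> [4, 6]
enqueue(22) -> [4, 6, 22]
enqueue(7) -> [4, 6, 22, 7]
enqueue(24) -> [4, 6, 22, 7, 24]
Final queue (front to back): [4, 6, 22, 7, 24]


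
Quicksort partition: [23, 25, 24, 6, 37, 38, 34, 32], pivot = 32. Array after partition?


Elements <= 32 go left of pivot.
Result: [23, 25, 24, 6, 32, 38, 34, 37], pivot at index 4


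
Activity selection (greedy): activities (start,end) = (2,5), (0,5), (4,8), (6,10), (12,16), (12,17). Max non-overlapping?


Greedy: pick earliest-ending, then skip overlaps.
Selected (3 activities): [(2, 5), (6, 10), (12, 16)]


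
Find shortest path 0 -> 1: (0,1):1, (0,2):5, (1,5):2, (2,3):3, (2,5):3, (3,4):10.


Dijkstra from 0:
Distances: {0: 0, 1: 1, 2: 5, 3: 8, 4: 18, 5: 3}
Shortest distance to 1 = 1, path = [0, 1]


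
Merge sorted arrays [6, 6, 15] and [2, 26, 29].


Compare heads, take smaller each step.
Merged: [2, 6, 6, 15, 26, 29]


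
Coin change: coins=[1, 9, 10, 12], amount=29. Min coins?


dp[0]=0; dp[i]=1+min(dp[i-c] for c in coins)
...dp[24]=2, dp[25]=3, dp[26]=4, dp[27]=3, dp[28]=3, dp[29]=3
Minimum coins for 29 = 3


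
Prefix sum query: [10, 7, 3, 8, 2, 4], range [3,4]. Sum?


Prefix sums: [0, 10, 17, 20, 28, 30, 34]
Sum[3..4] = prefix[5] - prefix[3] = 30 - 20 = 10


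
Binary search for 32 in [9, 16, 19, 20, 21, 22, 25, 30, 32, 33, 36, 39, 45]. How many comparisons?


Search for 32:
[0,12] mid=6 arr[6]=25
[7,12] mid=9 arr[9]=33
[7,8] mid=7 arr[7]=30
[8,8] mid=8 arr[8]=32
Total: 4 comparisons


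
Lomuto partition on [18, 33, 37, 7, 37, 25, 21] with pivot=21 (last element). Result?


Elements <= 21 go left of pivot.
Result: [18, 7, 21, 33, 37, 25, 37], pivot at index 2


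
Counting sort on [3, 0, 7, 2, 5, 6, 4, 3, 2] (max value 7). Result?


Count array: [1, 0, 2, 2, 1, 1, 1, 1]
Reconstruct: [0, 2, 2, 3, 3, 4, 5, 6, 7]


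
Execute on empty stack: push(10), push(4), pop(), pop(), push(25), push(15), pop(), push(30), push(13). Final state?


push(10) -> [10]
push(4) -> [10, 4]
pop() returns 4 -> [10]
pop() returns 10 -> []
push(25) -> [25]
push(15) -> [25, 15]
pop() returns 15 -> [25]
push(30) -> [25, 30]
push(13) -> [25, 30, 13]
Final stack (bottom to top): [25, 30, 13]


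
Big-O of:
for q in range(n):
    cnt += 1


Per nesting level: O(n) = O(n)
Complexity: O(n)


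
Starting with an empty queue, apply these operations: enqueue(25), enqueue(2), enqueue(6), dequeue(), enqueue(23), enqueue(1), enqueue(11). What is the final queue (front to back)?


enqueue(25) -> [25]
enqueue(2) -> [25, 2]
enqueue(6) -> [25, 2, 6]
dequeue() returns 25 -> [2, 6]
enqueue(23) -> [2, 6, 23]
enqueue(1) -> [2, 6, 23, 1]
enqueue(11) -> [2, 6, 23, 1, 11]
Final queue (front to back): [2, 6, 23, 1, 11]


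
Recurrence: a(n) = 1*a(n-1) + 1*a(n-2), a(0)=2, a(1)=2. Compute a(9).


Build bottom-up:
...a(7)=42, a(8)=68, a(9)=1*68+1*42=110


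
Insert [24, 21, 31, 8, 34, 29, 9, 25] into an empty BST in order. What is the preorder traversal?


Root = 24; build tree by BST insertion.
Preorder traversal: [24, 21, 8, 9, 31, 29, 25, 34]


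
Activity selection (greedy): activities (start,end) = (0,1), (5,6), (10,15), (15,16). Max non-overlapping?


Greedy: pick earliest-ending, then skip overlaps.
Selected (4 activities): [(0, 1), (5, 6), (10, 15), (15, 16)]


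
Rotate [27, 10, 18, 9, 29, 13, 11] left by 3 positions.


Left rotate by 3: [9, 29, 13, 11, 27, 10, 18]


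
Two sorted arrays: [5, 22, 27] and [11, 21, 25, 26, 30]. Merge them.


Compare heads, take smaller each step.
Merged: [5, 11, 21, 22, 25, 26, 27, 30]


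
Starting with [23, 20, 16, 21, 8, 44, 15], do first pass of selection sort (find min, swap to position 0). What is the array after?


After one pass: [8, 20, 16, 21, 23, 44, 15]


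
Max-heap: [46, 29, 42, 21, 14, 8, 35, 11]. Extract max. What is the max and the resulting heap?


Max = 46
Replace root with last, heapify down
Resulting heap: [42, 29, 35, 21, 14, 8, 11]


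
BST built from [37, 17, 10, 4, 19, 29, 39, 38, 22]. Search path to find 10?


BST root = 37
Search for 10: compare at each node
Path: [37, 17, 10]


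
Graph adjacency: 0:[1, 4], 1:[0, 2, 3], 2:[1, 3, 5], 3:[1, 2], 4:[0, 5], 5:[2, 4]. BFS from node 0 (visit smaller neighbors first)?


BFS queue: start with [0]
Visit order: [0, 1, 4, 2, 3, 5]


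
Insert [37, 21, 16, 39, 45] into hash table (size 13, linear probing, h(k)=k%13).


Insertions: 37->slot 11; 21->slot 8; 16->slot 3; 39->slot 0; 45->slot 6
Table: [39, None, None, 16, None, None, 45, None, 21, None, None, 37, None]


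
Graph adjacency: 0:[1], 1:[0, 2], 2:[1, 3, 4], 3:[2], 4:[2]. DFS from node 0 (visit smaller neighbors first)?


DFS stack-based: start with [0]
Visit order: [0, 1, 2, 3, 4]


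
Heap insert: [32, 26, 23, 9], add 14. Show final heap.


Append 14: [32, 26, 23, 9, 14]
Bubble up: no swaps needed
Result: [32, 26, 23, 9, 14]


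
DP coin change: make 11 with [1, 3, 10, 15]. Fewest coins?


dp[0]=0; dp[i]=1+min(dp[i-c] for c in coins)
...dp[6]=2, dp[7]=3, dp[8]=4, dp[9]=3, dp[10]=1, dp[11]=2
Minimum coins for 11 = 2


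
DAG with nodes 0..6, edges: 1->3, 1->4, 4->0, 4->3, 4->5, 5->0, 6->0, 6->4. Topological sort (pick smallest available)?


Kahn's algorithm, process smallest node first
Order: [1, 2, 6, 4, 3, 5, 0]


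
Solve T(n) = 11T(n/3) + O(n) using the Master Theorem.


a=11, b=3, c=1. log_3(11)=2.183 > c=1. Case 1: O(n^log_b(a)) = O(n^2.183)
Complexity: O(n^2.183)


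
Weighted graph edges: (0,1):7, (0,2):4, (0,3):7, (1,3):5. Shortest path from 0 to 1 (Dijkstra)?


Dijkstra from 0:
Distances: {0: 0, 1: 7, 2: 4, 3: 7}
Shortest distance to 1 = 7, path = [0, 1]


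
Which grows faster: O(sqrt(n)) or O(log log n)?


double-logarithmic grows slower than sublinear
O(log log n) is asymptotically smaller; O(sqrt(n)) grows faster


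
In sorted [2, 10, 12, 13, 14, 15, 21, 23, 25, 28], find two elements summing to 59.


Two pointers: lo=0, hi=9
No pair sums to 59


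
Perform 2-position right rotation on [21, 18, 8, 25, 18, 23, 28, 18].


Right rotate by 2: [28, 18, 21, 18, 8, 25, 18, 23]


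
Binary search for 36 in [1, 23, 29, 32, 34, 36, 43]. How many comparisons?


Search for 36:
[0,6] mid=3 arr[3]=32
[4,6] mid=5 arr[5]=36
Total: 2 comparisons


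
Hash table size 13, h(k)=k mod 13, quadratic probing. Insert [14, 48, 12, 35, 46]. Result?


Insertions: 14->slot 1; 48->slot 9; 12->slot 12; 35->slot 10; 46->slot 7
Table: [None, 14, None, None, None, None, None, 46, None, 48, 35, None, 12]


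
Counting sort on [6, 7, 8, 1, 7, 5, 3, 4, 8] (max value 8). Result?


Count array: [0, 1, 0, 1, 1, 1, 1, 2, 2]
Reconstruct: [1, 3, 4, 5, 6, 7, 7, 8, 8]


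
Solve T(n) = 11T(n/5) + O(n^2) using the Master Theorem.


a=11, b=5, c=2. log_5(11)=1.490 < c=2. Case 3: O(n^c) = O(n^2)
Complexity: O(n^2)


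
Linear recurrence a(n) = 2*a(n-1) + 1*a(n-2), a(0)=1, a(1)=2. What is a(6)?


Build bottom-up:
...a(4)=29, a(5)=70, a(6)=2*70+1*29=169


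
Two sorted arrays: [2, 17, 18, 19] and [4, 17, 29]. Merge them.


Compare heads, take smaller each step.
Merged: [2, 4, 17, 17, 18, 19, 29]


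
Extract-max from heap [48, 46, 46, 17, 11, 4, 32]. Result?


Max = 48
Replace root with last, heapify down
Resulting heap: [46, 32, 46, 17, 11, 4]


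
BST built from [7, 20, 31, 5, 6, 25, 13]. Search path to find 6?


BST root = 7
Search for 6: compare at each node
Path: [7, 5, 6]


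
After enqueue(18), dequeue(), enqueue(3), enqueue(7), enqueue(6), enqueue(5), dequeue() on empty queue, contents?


enqueue(18) -> [18]
dequeue() returns 18 -> []
enqueue(3) -> [3]
enqueue(7) -> [3, 7]
enqueue(6) -> [3, 7, 6]
enqueue(5) -> [3, 7, 6, 5]
dequeue() returns 3 -> [7, 6, 5]
Final queue (front to back): [7, 6, 5]


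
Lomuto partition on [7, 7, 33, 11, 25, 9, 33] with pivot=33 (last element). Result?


Elements <= 33 go left of pivot.
Result: [7, 7, 33, 11, 25, 9, 33], pivot at index 6


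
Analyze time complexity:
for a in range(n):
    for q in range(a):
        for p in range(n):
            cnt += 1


Per nesting level: O(n) * O(n) [triangular over a] * O(n) = O(n^3)
Complexity: O(n^3)


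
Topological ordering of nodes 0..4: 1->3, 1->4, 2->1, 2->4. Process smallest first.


Kahn's algorithm, process smallest node first
Order: [0, 2, 1, 3, 4]


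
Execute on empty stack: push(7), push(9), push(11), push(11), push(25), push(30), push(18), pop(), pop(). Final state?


push(7) -> [7]
push(9) -> [7, 9]
push(11) -> [7, 9, 11]
push(11) -> [7, 9, 11, 11]
push(25) -> [7, 9, 11, 11, 25]
push(30) -> [7, 9, 11, 11, 25, 30]
push(18) -> [7, 9, 11, 11, 25, 30, 18]
pop() returns 18 -> [7, 9, 11, 11, 25, 30]
pop() returns 30 -> [7, 9, 11, 11, 25]
Final stack (bottom to top): [7, 9, 11, 11, 25]


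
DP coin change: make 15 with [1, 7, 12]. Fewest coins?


dp[0]=0; dp[i]=1+min(dp[i-c] for c in coins)
...dp[10]=4, dp[11]=5, dp[12]=1, dp[13]=2, dp[14]=2, dp[15]=3
Minimum coins for 15 = 3


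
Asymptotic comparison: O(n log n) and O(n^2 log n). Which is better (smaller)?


linearithmic grows slower than n^2 log n
O(n log n) is asymptotically smaller; O(n^2 log n) grows faster


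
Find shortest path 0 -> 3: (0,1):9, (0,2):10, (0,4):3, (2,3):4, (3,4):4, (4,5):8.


Dijkstra from 0:
Distances: {0: 0, 1: 9, 2: 10, 3: 7, 4: 3, 5: 11}
Shortest distance to 3 = 7, path = [0, 4, 3]


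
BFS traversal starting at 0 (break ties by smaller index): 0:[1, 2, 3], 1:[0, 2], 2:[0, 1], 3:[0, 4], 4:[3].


BFS queue: start with [0]
Visit order: [0, 1, 2, 3, 4]


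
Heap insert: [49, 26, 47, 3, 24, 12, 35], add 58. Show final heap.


Append 58: [49, 26, 47, 3, 24, 12, 35, 58]
Bubble up: swap idx 7(58) with idx 3(3); swap idx 3(58) with idx 1(26); swap idx 1(58) with idx 0(49)
Result: [58, 49, 47, 26, 24, 12, 35, 3]


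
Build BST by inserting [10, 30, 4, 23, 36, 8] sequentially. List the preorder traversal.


Root = 10; build tree by BST insertion.
Preorder traversal: [10, 4, 8, 30, 23, 36]


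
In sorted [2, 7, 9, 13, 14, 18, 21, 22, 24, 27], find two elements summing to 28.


Two pointers: lo=0, hi=9
Found pair: (7, 21) summing to 28


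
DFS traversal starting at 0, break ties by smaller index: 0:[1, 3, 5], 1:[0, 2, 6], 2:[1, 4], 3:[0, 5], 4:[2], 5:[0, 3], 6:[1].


DFS stack-based: start with [0]
Visit order: [0, 1, 2, 4, 6, 3, 5]


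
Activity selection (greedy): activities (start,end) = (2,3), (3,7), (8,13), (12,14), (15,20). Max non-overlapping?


Greedy: pick earliest-ending, then skip overlaps.
Selected (4 activities): [(2, 3), (3, 7), (8, 13), (15, 20)]


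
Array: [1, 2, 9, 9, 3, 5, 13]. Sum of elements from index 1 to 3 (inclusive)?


Prefix sums: [0, 1, 3, 12, 21, 24, 29, 42]
Sum[1..3] = prefix[4] - prefix[1] = 21 - 1 = 20


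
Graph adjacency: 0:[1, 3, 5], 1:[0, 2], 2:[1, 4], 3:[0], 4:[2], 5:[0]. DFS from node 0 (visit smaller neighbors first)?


DFS stack-based: start with [0]
Visit order: [0, 1, 2, 4, 3, 5]


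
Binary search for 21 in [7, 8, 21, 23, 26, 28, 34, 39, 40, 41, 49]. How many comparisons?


Search for 21:
[0,10] mid=5 arr[5]=28
[0,4] mid=2 arr[2]=21
Total: 2 comparisons


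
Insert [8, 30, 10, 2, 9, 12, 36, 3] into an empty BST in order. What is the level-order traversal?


Root = 8; build tree by BST insertion.
Level-Order traversal: [8, 2, 30, 3, 10, 36, 9, 12]


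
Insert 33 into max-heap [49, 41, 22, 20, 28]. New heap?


Append 33: [49, 41, 22, 20, 28, 33]
Bubble up: swap idx 5(33) with idx 2(22)
Result: [49, 41, 33, 20, 28, 22]


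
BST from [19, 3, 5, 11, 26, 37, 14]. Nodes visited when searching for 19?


BST root = 19
Search for 19: compare at each node
Path: [19]


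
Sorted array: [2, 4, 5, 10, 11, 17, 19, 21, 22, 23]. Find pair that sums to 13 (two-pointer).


Two pointers: lo=0, hi=9
Found pair: (2, 11) summing to 13


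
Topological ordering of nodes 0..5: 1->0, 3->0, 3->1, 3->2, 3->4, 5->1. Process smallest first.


Kahn's algorithm, process smallest node first
Order: [3, 2, 4, 5, 1, 0]


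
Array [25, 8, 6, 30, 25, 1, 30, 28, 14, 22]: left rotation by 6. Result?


Left rotate by 6: [30, 28, 14, 22, 25, 8, 6, 30, 25, 1]


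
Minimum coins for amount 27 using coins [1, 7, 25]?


dp[0]=0; dp[i]=1+min(dp[i-c] for c in coins)
...dp[22]=4, dp[23]=5, dp[24]=6, dp[25]=1, dp[26]=2, dp[27]=3
Minimum coins for 27 = 3
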